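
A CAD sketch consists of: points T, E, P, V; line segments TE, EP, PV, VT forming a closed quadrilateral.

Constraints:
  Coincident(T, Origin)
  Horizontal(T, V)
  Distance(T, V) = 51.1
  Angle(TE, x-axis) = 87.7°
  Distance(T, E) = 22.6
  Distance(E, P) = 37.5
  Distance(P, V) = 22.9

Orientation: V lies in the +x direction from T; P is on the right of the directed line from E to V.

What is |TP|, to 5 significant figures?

28.540

Checks: |EP| = 37.50 ✓; |PV| = 22.90 ✓.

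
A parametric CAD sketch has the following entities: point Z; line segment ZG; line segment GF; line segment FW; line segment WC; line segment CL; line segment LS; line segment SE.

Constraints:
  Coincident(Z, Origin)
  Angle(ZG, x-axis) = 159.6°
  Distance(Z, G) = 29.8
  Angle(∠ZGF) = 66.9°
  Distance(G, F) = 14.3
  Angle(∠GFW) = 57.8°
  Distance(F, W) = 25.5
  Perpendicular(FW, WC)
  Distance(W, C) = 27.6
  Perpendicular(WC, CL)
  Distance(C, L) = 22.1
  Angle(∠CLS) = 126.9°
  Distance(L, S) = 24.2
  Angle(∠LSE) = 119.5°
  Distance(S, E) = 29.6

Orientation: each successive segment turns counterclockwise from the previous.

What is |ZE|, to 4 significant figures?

24.73

Z is at the origin; ZG runs at 159.6° with length 29.8, so G = (-27.93, 10.39). ∠ZGF = 66.9° gives GF at -87.30° from the x-axis; with |GF| = 14.3, F = (-27.26, -3.897). ∠GFW = 57.8° gives FW at 34.90° from the x-axis; with |FW| = 25.5, W = (-6.344, 10.69). The perpendicularity gives WC at right angles to FW, so WC runs at 124.9°; with |WC| = 27.6, C = (-22.13, 33.33). The perpendicularity gives CL at right angles to WC, so CL runs at -145.1°; with |CL| = 22.1, L = (-40.26, 20.68). ∠CLS = 126.9° gives LS at -92.00° from the x-axis; with |LS| = 24.2, S = (-41.10, -3.500). ∠LSE = 119.5° gives SE at -31.50° from the x-axis; with |SE| = 29.6, E = (-15.87, -18.97). Then |ZE| = |E − Z| = 24.73.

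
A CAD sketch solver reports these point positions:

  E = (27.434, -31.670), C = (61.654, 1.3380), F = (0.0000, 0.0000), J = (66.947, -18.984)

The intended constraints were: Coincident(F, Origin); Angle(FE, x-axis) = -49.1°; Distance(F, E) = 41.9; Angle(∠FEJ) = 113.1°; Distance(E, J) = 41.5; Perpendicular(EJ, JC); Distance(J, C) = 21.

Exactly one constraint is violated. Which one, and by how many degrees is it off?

Perpendicular(EJ, JC) — off by 3.20°.

F = (0.00, 0.00) ✓; FE at -49.10° ✓; |FE| = 41.90 ✓; ∠FEJ = 113.1° ✓; |EJ| = 41.50 ✓; ∠(EJ, JC) = 86.80° ✗; |JC| = 21.00 ✓.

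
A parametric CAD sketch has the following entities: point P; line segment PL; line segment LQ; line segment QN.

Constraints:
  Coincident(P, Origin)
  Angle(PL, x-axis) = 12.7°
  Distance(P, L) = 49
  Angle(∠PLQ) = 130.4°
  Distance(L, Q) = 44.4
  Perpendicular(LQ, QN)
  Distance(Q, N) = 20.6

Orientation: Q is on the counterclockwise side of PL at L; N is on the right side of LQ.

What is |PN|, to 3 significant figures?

95.7

∠PLQ = 130.4°, so LQ runs at 12.7° + (180° − 130.4°) = 62.3° from the x-axis; with |LQ| = 44.4, Q = L + 44.4·(cos 62.3°, sin 62.3°) = (68.4, 50.1). LQ ⟂ QN; with |QN| = 20.6 on the right of LQ, N = Q + 20.6·(0.885, -0.465) = (86.7, 40.5). Then |PN| = |N − P| = 95.7.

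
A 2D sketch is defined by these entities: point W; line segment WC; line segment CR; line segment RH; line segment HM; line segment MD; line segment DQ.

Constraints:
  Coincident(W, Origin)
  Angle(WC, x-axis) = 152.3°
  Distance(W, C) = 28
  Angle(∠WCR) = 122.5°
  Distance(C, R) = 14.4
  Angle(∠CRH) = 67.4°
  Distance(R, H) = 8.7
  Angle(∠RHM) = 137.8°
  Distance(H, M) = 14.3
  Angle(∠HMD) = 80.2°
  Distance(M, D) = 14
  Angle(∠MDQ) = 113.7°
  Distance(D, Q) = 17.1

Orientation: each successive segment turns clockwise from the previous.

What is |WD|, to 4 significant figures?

24.86

∠RHM = 137.8° gives HM at -60.00° from the x-axis; with |HM| = 14.3, M = (-10.56, 12.32). ∠HMD = 80.2° gives MD at -159.8° from the x-axis; with |MD| = 14.0, D = (-23.70, 7.487). Then |WD| = |D − W| = 24.86.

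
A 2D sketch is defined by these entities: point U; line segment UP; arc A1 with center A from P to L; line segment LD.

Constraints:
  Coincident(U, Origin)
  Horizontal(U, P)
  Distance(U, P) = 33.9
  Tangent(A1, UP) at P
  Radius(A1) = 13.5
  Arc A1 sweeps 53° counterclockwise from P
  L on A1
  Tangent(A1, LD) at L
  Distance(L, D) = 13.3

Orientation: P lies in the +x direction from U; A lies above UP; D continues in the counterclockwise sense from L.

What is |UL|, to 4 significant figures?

45.00

Tangency of A1 to UP means the radius AP is perpendicular to UP, so A = P + (0, 13.5) = (33.90, 13.50). On A1, P sits at bearing -90° from A; a 53° counterclockwise sweep puts L at bearing -37°, so L = A + 13.5·(cos -37°, sin -37°) = (44.68, 5.375). Then |UL| = |L − U| = 45.00.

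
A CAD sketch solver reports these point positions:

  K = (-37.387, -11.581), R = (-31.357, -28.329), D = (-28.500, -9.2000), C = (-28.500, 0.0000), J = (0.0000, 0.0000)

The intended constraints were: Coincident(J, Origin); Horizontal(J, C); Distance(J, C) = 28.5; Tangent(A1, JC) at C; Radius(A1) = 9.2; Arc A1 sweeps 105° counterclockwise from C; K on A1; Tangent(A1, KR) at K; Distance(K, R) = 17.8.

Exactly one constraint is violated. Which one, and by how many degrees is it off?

Tangent(A1, KR) at K — off by 4.80°.

J = (0.00, 0.00) ✓; J.y = 0.00, C.y = 0.00 ✓; |JC| = 28.50 ✓; ∠(DC, CJ) = 90.00° ✓; |DC| = 9.200 ✓; bearing(D→K) − bearing(D→C) = 105.0° ✓; |DK| = 9.200 ✓; ∠(DK, KR) = 85.20° ✗; |KR| = 17.80 ✓.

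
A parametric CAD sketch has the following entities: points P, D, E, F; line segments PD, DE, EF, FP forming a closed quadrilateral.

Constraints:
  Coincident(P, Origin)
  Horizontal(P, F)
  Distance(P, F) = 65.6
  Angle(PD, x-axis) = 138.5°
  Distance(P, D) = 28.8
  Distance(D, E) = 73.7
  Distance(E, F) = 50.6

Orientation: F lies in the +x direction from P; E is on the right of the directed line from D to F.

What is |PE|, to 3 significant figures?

45.1

Checks: |DE| = 73.70 ✓; |EF| = 50.60 ✓.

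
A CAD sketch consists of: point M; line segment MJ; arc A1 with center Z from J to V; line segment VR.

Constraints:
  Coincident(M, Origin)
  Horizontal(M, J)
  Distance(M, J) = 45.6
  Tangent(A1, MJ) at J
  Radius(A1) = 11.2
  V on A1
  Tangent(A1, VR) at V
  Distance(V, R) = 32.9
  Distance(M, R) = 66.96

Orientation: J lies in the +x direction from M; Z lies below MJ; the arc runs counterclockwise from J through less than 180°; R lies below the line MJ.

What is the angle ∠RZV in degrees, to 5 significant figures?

71.200°

Checks: |ZJ| = 11.20 ✓; |ZV| = 11.20 ✓; ∠(ZV, VR) = 90.00° ✓; |VR| = 32.90 ✓; |MR| = 66.96 ✓.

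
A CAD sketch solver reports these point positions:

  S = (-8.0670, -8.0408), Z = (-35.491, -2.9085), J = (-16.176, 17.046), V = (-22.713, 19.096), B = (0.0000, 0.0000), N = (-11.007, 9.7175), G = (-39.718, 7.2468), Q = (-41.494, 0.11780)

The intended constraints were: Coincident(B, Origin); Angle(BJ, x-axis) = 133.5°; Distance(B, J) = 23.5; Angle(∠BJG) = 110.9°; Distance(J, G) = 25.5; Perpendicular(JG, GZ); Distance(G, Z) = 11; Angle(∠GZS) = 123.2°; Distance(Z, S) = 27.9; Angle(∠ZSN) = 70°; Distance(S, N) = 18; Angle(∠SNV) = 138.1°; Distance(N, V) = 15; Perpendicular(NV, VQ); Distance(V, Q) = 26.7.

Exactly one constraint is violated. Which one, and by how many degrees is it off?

Perpendicular(NV, VQ) — off by 6.00°.

B = (0.00, 0.00) ✓; BJ at 133.5° ✓; |BJ| = 23.50 ✓; ∠BJG = 110.9° ✓; |JG| = 25.50 ✓; ∠(JG, GZ) = 90.00° ✓; |GZ| = 11.00 ✓; ∠GZS = 123.2° ✓; |ZS| = 27.90 ✓; ∠ZSN = 70.00° ✓; |SN| = 18.00 ✓; ∠SNV = 138.1° ✓; |NV| = 15.00 ✓; ∠(NV, VQ) = 84.00° ✗; |VQ| = 26.70 ✓.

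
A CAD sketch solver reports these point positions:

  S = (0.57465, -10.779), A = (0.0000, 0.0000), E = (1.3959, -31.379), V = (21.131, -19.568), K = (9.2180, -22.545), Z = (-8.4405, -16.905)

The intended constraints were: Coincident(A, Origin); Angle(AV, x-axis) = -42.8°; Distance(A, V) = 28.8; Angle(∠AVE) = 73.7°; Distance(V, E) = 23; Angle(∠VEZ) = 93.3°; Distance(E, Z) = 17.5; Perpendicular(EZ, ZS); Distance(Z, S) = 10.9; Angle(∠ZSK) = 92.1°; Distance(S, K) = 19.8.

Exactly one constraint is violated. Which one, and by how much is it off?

Distance(S, K) = 19.8 — off by 5.20.

A = (0.00, 0.00) ✓; AV at -42.80° ✓; |AV| = 28.80 ✓; ∠AVE = 73.70° ✓; |VE| = 23.00 ✓; ∠VEZ = 93.30° ✓; |EZ| = 17.50 ✓; ∠(EZ, ZS) = 90.00° ✓; |ZS| = 10.90 ✓; ∠ZSK = 92.10° ✓; |SK| = 14.60 ✗.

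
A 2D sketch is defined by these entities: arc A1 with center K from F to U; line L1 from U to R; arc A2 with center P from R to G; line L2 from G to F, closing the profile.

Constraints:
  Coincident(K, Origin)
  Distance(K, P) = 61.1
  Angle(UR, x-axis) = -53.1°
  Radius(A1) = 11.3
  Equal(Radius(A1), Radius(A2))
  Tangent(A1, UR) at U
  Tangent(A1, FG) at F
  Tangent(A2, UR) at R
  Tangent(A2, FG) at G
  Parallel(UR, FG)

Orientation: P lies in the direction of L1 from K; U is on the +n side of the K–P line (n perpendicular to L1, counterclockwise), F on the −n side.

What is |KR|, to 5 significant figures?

62.136

The slot axis is L1's direction at -53.1°, so u = (cos -53.1°, sin -53.1°) = (0.60042, -0.79968) and n = (−sin -53.1°, cos -53.1°) = (0.79968, 0.60042). K is at the origin and P lies 61.1 along u from K, so P = 61.1·u = (36.686, -48.861). Tangency of A1 to both parallel lines with radius 11.3 puts U and F at K ± 11.3·n: U = (9.0364, 6.7847), F = (-9.0364, -6.7847). Equal radii place R and G the same way about P: R = P + 11.3·n = (45.722, -42.076), G = P − 11.3·n = (27.649, -55.645). Then |KR| = |R − K| = 62.136.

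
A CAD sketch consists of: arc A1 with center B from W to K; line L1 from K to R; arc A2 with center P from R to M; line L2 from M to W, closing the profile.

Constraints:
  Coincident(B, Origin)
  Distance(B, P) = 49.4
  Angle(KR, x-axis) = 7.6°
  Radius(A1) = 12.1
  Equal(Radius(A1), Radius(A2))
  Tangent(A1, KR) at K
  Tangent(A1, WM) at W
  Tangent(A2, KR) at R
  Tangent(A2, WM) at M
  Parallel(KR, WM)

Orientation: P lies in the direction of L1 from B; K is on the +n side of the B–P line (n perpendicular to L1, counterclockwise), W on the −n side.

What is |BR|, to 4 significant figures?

50.86

Tangency of A1 to both parallel lines with radius 12.1 puts K and W at B ± 12.1·n: K = (-1.600, 11.99), W = (1.600, -11.99). Equal radii place R and M the same way about P: R = P + 12.1·n = (47.37, 18.53), M = P − 12.1·n = (50.57, -5.460). Then |BR| = |R − B| = 50.86.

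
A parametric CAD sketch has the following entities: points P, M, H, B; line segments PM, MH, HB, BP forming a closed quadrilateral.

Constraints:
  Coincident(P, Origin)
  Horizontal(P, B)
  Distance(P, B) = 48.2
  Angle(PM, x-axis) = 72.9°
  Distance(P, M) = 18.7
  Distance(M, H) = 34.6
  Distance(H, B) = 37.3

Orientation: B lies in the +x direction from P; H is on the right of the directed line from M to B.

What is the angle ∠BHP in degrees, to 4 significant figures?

107.9°

Checks: P.y = 0.00, B.y = 0.00 ✓; |MH| = 34.60 ✓; |HB| = 37.30 ✓.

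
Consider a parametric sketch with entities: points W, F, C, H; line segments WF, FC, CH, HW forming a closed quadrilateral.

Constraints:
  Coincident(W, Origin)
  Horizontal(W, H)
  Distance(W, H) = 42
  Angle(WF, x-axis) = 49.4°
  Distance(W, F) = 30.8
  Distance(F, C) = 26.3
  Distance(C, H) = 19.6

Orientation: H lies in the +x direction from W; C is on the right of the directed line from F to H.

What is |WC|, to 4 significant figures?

22.77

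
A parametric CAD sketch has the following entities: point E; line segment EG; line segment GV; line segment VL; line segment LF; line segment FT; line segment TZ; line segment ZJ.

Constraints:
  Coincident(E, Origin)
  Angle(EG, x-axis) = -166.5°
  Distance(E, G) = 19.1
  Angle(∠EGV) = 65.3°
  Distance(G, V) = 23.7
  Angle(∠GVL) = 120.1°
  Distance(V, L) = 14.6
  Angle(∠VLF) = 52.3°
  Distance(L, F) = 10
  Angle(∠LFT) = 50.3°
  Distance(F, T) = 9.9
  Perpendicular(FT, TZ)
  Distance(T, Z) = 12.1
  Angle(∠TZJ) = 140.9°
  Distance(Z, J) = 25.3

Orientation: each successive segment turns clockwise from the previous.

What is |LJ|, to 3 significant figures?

27.1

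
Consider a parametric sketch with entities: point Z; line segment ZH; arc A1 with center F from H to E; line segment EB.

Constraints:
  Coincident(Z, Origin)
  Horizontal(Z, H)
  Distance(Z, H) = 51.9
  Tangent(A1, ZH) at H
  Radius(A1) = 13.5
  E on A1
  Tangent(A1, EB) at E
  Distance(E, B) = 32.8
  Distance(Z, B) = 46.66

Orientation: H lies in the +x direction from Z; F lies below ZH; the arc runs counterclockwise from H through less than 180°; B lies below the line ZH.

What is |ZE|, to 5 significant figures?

40.329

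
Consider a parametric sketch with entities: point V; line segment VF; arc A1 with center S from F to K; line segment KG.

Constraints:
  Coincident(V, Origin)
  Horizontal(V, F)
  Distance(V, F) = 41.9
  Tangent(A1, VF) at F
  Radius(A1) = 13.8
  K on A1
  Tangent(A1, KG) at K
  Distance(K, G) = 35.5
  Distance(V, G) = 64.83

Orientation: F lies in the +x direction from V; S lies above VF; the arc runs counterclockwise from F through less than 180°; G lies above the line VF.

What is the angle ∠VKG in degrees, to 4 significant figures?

84.39°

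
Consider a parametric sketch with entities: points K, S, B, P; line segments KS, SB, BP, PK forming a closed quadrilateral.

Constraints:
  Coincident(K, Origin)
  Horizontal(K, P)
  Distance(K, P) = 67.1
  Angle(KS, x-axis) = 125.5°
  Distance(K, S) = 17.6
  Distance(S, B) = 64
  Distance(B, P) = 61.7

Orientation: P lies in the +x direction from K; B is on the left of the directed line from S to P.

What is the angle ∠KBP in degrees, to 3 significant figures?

62.4°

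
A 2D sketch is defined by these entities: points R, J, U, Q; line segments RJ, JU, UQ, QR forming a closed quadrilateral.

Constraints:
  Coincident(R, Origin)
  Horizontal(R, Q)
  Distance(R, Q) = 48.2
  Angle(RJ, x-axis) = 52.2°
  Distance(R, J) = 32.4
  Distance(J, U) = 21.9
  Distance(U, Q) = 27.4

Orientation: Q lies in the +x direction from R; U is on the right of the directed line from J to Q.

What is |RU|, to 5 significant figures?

21.384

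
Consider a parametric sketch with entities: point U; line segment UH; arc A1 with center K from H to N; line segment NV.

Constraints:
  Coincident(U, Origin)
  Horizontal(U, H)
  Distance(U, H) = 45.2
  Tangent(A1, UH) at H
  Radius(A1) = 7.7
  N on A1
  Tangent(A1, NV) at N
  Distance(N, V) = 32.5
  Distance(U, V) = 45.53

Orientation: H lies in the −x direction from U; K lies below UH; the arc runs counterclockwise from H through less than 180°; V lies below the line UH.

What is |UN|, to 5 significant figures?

52.326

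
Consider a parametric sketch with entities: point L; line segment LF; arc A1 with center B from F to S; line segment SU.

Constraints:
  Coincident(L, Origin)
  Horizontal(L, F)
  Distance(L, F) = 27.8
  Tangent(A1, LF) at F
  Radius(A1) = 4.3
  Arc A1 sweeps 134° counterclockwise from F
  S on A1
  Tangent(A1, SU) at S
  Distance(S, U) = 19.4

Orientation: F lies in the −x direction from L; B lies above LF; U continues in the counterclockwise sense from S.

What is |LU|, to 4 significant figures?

43.69

On A1, F sits at bearing -90° from B; a 134° counterclockwise sweep puts S at bearing 44°, so S = B + 4.3·(cos 44°, sin 44°) = (-24.71, 7.287). A1 meets SU tangentially, so BS is at right angles to SU, so SU runs along (−sin 44°, cos 44°); with |SU| = 19.4, U = (-38.18, 21.24). Then |LU| = |U − L| = 43.69.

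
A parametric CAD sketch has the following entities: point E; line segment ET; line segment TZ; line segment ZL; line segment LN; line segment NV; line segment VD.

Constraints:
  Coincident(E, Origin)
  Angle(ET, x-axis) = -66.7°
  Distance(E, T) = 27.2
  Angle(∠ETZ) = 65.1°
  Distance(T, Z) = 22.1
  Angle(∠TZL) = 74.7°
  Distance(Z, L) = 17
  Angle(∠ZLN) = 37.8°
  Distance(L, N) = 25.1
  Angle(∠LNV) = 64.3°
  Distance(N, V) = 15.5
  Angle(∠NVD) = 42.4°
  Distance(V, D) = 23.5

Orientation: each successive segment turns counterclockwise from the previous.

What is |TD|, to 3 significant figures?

10.4

∠LNV = 64.3° gives NV at 51.4° from the x-axis; with |NV| = 15.5, V = (30.8, -11.4). ∠NVD = 42.4° gives VD at -171° from the x-axis; with |VD| = 23.5, D = (7.62, -15.1). Then |TD| = |D − T| = 10.4.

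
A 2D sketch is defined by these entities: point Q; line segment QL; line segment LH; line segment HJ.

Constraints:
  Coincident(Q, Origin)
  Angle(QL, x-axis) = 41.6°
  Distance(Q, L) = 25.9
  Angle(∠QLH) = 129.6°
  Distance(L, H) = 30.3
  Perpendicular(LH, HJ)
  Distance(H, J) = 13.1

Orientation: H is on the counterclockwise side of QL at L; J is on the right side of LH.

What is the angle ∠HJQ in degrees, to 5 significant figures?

54.771°

Q is at the origin; QL runs at 41.6° with length 25.9, so L = 25.9·(cos 41.6°, sin 41.6°) = (19.368, 17.196). ∠QLH = 129.6°, so LH runs at 41.6° + (180° − 129.6°) = 92.000° from the x-axis; with |LH| = 30.3, H = L + 30.3·(cos 92.000°, sin 92.000°) = (18.311, 47.477). LH is perpendicular to HJ; with |HJ| = 13.1 on the right of LH, J = H + 13.1·(0.99939, 0.034899) = (31.403, 47.934). Then cos ∠HJQ = JH·JQ / (|JH||JQ|), giving 54.771°.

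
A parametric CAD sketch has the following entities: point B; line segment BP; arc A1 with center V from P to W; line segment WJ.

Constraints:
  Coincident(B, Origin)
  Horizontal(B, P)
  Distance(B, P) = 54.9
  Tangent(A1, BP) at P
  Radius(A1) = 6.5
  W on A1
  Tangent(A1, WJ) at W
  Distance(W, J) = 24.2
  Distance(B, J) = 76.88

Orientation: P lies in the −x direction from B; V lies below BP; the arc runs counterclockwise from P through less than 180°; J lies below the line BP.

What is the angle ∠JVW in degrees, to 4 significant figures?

74.97°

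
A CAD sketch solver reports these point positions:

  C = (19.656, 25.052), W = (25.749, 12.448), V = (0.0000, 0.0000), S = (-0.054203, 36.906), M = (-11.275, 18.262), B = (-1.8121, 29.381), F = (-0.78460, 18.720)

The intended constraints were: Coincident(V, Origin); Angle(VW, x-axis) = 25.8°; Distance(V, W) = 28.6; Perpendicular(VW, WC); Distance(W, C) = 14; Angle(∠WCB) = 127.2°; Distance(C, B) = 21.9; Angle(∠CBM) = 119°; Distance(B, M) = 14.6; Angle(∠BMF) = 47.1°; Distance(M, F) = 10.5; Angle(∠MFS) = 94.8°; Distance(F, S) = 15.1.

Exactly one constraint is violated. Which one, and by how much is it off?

Distance(F, S) = 15.1 — off by 3.10.

V = (0.00, 0.00) ✓; VW at 25.80° ✓; |VW| = 28.60 ✓; ∠(VW, WC) = 90.00° ✓; |WC| = 14.00 ✓; ∠WCB = 127.2° ✓; |CB| = 21.90 ✓; ∠CBM = 119.0° ✓; |BM| = 14.60 ✓; ∠BMF = 47.10° ✓; |MF| = 10.50 ✓; ∠MFS = 94.80° ✓; |FS| = 18.20 ✗.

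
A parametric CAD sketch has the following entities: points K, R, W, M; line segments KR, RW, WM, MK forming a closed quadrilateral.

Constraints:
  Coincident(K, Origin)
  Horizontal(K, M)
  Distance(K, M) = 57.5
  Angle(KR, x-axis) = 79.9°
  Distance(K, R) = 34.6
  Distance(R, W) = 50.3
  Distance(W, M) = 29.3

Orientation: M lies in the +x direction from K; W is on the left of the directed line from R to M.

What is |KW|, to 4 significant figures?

63.31

K is at the origin; KM is horizontal with |KM| = 57.5 and M in +x, so M = (57.5, 0). KR runs at 79.9° with |KR| = 34.6, so R = (6.068, 34.06). W is determined by |RW| = 50.3 and |WM| = 29.3 together: it lies at the intersection of circle(R, 50.3) and circle(M, 29.3). With |RM| = 61.69, the foot of the radical line on RM is 44.39 from R and the perpendicular offset is √(50.3² − 44.39²) = 23.65. Taking the left-of-RM solution: W = (56.14, 29.27).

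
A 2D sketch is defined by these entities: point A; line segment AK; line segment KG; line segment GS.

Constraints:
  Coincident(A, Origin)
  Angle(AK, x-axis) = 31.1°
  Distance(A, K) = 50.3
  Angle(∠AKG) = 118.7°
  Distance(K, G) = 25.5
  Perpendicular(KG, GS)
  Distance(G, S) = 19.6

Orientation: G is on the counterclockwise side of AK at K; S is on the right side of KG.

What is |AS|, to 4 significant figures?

80.78

A is at the origin; AK runs at 31.1° with length 50.3, so K = 50.3·(cos 31.1°, sin 31.1°) = (43.07, 25.98). ∠AKG = 118.7°, so KG runs at 31.1° + (180° − 118.7°) = 92.40° from the x-axis; with |KG| = 25.5, G = K + 25.5·(cos 92.40°, sin 92.40°) = (42.00, 51.46). KG is perpendicular to GS; with |GS| = 19.6 on the right of KG, S = G + 19.6·(0.9991, 0.04188) = (61.59, 52.28). Then |AS| = |S − A| = 80.78.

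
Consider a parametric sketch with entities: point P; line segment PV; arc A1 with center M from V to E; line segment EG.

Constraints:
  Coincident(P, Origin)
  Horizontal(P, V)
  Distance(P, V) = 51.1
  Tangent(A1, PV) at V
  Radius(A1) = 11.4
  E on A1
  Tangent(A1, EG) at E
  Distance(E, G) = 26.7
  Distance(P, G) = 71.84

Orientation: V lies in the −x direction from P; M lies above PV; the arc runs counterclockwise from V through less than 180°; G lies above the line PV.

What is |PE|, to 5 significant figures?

46.644

P is at the origin; PV is horizontal with |PV| = 51.1 and V on the −x side, so V = (-51.100, 0.0000). Since A1 is tangent to PV there, MV ⟂ PV, so M = V + (0, 11.4) = (-51.100, 11.400). Since ME ⟂ EG (tangency), |MG| = √(11.4² + 26.7²) = 29.032 regardless of where E sits on A1. So G lies on both circle(P, 71.84) and circle(M, 29.032); the above-PV intersection is G = (-60.394, 38.904). E is the foot of the tangent from G: E = (-42.601, 18.997).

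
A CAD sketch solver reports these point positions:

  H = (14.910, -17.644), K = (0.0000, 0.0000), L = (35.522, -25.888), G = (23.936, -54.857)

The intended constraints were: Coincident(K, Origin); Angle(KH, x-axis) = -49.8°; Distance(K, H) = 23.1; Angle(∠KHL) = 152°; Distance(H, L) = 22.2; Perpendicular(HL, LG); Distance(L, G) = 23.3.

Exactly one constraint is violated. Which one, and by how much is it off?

Distance(L, G) = 23.3 — off by 7.90.

K = (0.00, 0.00) ✓; KH at -49.80° ✓; |KH| = 23.10 ✓; ∠KHL = 152.0° ✓; |HL| = 22.20 ✓; ∠(HL, LG) = 90.00° ✓; |LG| = 31.20 ✗.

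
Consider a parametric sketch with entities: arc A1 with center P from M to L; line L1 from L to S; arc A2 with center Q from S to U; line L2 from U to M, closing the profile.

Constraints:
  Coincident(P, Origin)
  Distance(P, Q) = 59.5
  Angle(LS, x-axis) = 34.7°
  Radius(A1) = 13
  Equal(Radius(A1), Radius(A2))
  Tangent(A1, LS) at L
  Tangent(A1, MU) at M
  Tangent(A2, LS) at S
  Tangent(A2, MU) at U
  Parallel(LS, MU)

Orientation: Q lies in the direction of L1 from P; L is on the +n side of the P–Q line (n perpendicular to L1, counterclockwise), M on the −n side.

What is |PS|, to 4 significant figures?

60.90

The slot axis is L1's direction at 34.7°, so u = (cos 34.7°, sin 34.7°) = (0.8221, 0.5693) and n = (−sin 34.7°, cos 34.7°) = (-0.5693, 0.8221). P is at the origin and Q lies 59.5 along u from P, so Q = 59.5·u = (48.92, 33.87). Tangency of A1 to both parallel lines with radius 13.0 puts L and M at P ± 13.0·n: L = (-7.401, 10.69), M = (7.401, -10.69). Equal radii place S and U the same way about Q: S = Q + 13.0·n = (41.52, 44.56), U = Q − 13.0·n = (56.32, 23.18). Then |PS| = |S − P| = 60.90.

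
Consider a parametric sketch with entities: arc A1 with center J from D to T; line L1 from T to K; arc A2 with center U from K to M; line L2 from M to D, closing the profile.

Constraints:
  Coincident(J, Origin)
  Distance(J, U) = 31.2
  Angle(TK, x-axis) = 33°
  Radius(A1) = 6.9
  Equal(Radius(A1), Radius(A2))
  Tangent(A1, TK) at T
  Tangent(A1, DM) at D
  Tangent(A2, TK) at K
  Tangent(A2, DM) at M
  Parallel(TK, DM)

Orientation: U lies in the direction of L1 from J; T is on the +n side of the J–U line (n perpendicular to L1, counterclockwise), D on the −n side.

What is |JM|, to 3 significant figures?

32.0

Tangency of A1 to both parallel lines with radius 6.9 puts T and D at J ± 6.9·n: T = (-3.76, 5.79), D = (3.76, -5.79). Equal radii place K and M the same way about U: K = U + 6.9·n = (22.4, 22.8), M = U − 6.9·n = (29.9, 11.2). Then |JM| = |M − J| = 32.0.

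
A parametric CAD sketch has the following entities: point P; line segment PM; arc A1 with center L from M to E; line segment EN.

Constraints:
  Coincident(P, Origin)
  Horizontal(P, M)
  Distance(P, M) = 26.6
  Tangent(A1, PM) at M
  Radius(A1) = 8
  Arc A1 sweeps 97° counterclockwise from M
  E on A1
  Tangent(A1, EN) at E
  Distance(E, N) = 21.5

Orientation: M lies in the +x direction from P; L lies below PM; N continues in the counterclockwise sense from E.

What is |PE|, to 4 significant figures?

20.71

P is at the origin; P and M share the same y with |PM| = 26.6 and M on the +x side, so M = (26.60, 0.000). A1 meets PM tangentially, so LM is at right angles to PM, so L = M + (0, -8) = (26.60, -8.000). On A1, M sits at bearing 90° from L; a 97° counterclockwise sweep puts E at bearing 187°, so E = L + 8.0·(cos 187°, sin 187°) = (18.66, -8.975). Then |PE| = |E − P| = 20.71.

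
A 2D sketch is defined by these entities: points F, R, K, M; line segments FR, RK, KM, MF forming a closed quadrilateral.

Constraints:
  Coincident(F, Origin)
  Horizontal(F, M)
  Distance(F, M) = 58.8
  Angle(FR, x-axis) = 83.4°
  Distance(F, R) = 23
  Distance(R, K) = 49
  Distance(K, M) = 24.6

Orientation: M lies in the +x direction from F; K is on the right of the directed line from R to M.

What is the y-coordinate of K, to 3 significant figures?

-11.9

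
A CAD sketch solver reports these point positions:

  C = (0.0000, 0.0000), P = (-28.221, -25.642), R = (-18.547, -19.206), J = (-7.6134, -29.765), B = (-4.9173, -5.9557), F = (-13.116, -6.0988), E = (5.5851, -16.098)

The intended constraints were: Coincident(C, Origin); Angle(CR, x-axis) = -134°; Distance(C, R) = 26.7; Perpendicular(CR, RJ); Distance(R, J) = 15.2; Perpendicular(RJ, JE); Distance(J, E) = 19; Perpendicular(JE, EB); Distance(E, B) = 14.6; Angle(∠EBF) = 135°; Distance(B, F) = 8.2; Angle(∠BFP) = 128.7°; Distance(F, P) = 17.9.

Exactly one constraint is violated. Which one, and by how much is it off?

Distance(F, P) = 17.9 — off by 6.80.

C = (0.00, 0.00) ✓; CR at -134.0° ✓; |CR| = 26.70 ✓; ∠(CR, RJ) = 90.00° ✓; |RJ| = 15.20 ✓; ∠(RJ, JE) = 90.00° ✓; |JE| = 19.00 ✓; ∠(JE, EB) = 90.00° ✓; |EB| = 14.60 ✓; ∠EBF = 135.0° ✓; |BF| = 8.200 ✓; ∠BFP = 128.7° ✓; |FP| = 24.70 ✗.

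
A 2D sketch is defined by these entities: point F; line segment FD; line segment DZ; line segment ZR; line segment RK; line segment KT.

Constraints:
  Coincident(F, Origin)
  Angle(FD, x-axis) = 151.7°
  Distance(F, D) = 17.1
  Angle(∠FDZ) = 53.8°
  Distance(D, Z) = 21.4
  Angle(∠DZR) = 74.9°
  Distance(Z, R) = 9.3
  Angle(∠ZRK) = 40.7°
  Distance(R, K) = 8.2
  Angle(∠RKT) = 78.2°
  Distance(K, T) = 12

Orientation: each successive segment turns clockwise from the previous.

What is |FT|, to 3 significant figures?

22.7

F is at the origin; FD runs at 151.7° with length 17.1, so D = (-15.1, 8.11). ∠FDZ = 53.8° gives DZ at 25.5° from the x-axis; with |DZ| = 21.4, Z = (4.26, 17.3). ∠DZR = 74.9° gives ZR at -79.6° from the x-axis; with |ZR| = 9.3, R = (5.94, 8.17). ∠ZRK = 40.7° gives RK at 141° from the x-axis; with |RK| = 8.2, K = (-0.444, 13.3). ∠RKT = 78.2° gives KT at 39.3° from the x-axis; with |KT| = 12.0, T = (8.84, 20.9). Then |FT| = |T − F| = 22.7.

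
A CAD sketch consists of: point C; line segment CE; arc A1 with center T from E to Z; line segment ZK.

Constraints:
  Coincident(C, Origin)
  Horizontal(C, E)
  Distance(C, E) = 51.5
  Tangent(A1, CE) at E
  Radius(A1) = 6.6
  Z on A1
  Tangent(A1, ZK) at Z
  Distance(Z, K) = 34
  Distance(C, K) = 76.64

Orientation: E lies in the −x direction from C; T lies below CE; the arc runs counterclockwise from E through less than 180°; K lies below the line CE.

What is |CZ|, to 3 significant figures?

58.1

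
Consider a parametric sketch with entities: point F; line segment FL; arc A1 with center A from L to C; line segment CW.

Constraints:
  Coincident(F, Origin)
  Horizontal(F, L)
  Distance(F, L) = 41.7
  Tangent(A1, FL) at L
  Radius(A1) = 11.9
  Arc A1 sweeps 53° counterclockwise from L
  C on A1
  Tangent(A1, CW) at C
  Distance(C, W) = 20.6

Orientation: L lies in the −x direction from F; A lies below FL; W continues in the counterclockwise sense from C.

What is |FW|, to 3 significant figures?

67.0

F is at the origin; FL is horizontal with |FL| = 41.7 and L on the −x side, so L = (-41.7, 0.00). A1 meets FL tangentially, so AL is at right angles to FL, so A = L + (0, -11.9) = (-41.7, -11.9). On A1, L sits at bearing 90° from A; a 53° counterclockwise sweep puts C at bearing 143°, so C = A + 11.9·(cos 143°, sin 143°) = (-51.2, -4.74). The tangent condition forces AC to be normal to CW, so CW runs along (−sin 143°, cos 143°); with |CW| = 20.6, W = (-63.6, -21.2). Then |FW| = |W − F| = 67.0.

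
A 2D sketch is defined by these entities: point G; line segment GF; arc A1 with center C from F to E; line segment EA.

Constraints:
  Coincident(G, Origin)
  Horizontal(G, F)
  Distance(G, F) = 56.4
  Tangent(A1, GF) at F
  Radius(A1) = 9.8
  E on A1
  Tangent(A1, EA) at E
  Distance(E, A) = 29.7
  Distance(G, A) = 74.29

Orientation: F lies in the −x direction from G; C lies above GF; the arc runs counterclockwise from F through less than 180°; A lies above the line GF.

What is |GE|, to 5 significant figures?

50.002

Checks: ∠(CF, FG) = 90.00° ✓; |CF| = 9.800 ✓; |CE| = 9.800 ✓; ∠(CE, EA) = 90.00° ✓; |EA| = 29.70 ✓; |GA| = 74.29 ✓.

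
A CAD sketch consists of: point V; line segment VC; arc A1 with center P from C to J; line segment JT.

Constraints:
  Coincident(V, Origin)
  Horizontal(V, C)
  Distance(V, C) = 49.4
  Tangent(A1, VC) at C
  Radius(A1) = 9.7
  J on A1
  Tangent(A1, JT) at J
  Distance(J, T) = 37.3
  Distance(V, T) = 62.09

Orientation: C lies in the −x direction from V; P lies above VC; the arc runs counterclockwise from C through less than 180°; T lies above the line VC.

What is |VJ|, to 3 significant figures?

40.9

Checks: ∠(PC, CV) = 90.00° ✓; |PJ| = 9.700 ✓; ∠(PJ, JT) = 90.00° ✓; |JT| = 37.30 ✓; |VT| = 62.09 ✓.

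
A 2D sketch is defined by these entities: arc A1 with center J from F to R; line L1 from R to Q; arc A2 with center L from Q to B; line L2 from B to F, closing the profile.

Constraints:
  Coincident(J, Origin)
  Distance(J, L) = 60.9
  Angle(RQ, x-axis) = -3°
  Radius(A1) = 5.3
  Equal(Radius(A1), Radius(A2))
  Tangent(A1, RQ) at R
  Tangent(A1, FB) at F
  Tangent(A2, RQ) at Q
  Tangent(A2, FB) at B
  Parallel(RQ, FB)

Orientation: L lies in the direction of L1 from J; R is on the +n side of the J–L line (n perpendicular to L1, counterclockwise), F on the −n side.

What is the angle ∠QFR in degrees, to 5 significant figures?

80.126°

The slot axis is L1's direction at -3.0°, so u = (cos -3.0°, sin -3.0°) = (0.99863, -0.052336) and n = (−sin -3.0°, cos -3.0°) = (0.052336, 0.99863). J is at the origin and L lies 60.9 along u from J, so L = 60.9·u = (60.817, -3.1873). Tangency of A1 to both parallel lines with radius 5.3 puts R and F at J ± 5.3·n: R = (0.27738, 5.2927), F = (-0.27738, -5.2927). Equal radii place Q and B the same way about L: Q = L + 5.3·n = (61.094, 2.1055), B = L − 5.3·n = (60.539, -8.4800). Then cos ∠QFR = FQ·FR / (|FQ||FR|), giving 80.126°.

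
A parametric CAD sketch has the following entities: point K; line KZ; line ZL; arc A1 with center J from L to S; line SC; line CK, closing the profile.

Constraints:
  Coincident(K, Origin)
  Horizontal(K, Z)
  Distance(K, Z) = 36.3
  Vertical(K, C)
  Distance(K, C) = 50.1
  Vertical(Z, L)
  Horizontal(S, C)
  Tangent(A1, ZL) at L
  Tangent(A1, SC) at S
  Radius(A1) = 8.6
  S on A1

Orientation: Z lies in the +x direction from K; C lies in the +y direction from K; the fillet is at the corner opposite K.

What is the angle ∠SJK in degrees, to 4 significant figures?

146.3°

K is at the origin; KZ is horizontal with |KZ| = 36.3 and Z on the +x side, so Z = (36.30, 0.000). KC is vertical with |KC| = 50.1 and C on the +y side, so C = (0.000, 50.10). The virtual corner opposite K is at (36.30, 50.10). Tangency of A1 to ZL means the radius JL is perpendicular to ZL and since A1 is tangent to SC there, JS ⟂ SC, with radius 8.6, so the center J sits 8.6 in from both sides at J = (27.70, 41.50). That places the tangent points at L = (36.30, 41.50) on ZL and S = (27.70, 50.10) on SC. Then cos ∠SJK = JS·JK / (|JS||JK|), giving 146.3°.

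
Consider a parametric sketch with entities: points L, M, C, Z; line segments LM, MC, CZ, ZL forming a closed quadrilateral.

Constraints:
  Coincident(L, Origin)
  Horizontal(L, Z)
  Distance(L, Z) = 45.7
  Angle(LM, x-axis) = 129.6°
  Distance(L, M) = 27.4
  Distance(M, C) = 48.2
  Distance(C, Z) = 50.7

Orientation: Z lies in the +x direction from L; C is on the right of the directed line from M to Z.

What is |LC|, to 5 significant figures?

23.515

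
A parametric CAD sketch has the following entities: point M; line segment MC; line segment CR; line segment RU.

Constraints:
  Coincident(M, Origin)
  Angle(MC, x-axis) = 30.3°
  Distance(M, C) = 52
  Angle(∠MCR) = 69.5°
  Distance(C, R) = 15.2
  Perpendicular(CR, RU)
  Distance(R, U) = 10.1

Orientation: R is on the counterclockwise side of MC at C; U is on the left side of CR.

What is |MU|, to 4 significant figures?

38.72

∠MCR = 69.5°, so CR runs at 30.3° + (180° − 69.5°) = 140.8° from the x-axis; with |CR| = 15.2, R = C + 15.2·(cos 140.8°, sin 140.8°) = (33.12, 35.84). The perpendicularity gives RU at right angles to CR; with |RU| = 10.1 on the left of CR, U = R + 10.1·(-0.6320, -0.7749) = (26.73, 28.02). Then |MU| = |U − M| = 38.72.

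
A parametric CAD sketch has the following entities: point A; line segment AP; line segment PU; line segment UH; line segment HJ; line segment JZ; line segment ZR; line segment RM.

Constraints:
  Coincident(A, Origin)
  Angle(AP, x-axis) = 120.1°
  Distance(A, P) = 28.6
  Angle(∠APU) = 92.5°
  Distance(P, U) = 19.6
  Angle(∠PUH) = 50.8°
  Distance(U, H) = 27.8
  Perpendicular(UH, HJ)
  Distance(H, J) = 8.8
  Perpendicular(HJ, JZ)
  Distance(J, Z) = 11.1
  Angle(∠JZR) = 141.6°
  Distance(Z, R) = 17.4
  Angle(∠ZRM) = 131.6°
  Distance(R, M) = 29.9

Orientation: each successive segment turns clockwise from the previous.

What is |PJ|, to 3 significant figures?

16.7

∠PUH = 50.8° gives UH at -96.6° from the x-axis; with |UH| = 27.8, H = (-1.03, 7.69). The perpendicularity gives HJ at right angles to UH, so HJ runs at 173°; with |HJ| = 8.8, J = (-9.77, 8.70). Then |PJ| = |J − P| = 16.7.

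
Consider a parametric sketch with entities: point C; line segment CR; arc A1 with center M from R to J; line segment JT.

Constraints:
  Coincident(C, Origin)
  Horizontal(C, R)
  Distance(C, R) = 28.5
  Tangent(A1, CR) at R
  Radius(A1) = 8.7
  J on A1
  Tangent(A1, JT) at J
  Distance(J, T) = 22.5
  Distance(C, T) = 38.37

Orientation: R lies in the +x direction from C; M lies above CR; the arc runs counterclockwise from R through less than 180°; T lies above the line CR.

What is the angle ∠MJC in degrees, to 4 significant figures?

16.33°

Checks: ∠(MR, RC) = 90.00° ✓; |MJ| = 8.700 ✓; ∠(MJ, JT) = 90.00° ✓; |JT| = 22.50 ✓; |CT| = 38.37 ✓.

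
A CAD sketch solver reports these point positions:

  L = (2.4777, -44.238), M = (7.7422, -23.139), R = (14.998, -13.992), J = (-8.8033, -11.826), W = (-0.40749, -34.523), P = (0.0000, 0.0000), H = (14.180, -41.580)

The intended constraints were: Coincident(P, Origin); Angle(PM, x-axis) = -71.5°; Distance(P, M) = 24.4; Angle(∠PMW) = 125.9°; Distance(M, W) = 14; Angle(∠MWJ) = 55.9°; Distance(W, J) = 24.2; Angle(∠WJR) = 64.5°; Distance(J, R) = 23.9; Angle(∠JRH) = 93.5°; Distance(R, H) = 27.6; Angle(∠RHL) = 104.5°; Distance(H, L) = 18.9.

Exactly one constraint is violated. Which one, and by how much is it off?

Distance(H, L) = 18.9 — off by 6.90.

P = (0.00, 0.00) ✓; PM at -71.50° ✓; |PM| = 24.40 ✓; ∠PMW = 125.9° ✓; |MW| = 14.00 ✓; ∠MWJ = 55.90° ✓; |WJ| = 24.20 ✓; ∠WJR = 64.50° ✓; |JR| = 23.90 ✓; ∠JRH = 93.50° ✓; |RH| = 27.60 ✓; ∠RHL = 104.5° ✓; |HL| = 12.00 ✗.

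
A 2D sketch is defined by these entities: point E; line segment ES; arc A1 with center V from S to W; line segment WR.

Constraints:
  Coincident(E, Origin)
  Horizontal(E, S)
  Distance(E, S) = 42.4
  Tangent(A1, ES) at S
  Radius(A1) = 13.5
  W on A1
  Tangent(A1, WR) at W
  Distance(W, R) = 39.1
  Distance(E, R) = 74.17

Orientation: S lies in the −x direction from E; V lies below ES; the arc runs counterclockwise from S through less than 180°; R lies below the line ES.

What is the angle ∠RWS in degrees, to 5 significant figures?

131.37°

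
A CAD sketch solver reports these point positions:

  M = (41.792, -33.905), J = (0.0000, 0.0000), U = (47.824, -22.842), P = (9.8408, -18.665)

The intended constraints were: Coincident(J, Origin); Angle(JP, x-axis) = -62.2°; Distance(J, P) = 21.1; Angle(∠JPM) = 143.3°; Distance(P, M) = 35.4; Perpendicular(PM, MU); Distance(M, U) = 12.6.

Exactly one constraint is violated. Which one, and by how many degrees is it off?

Perpendicular(PM, MU) — off by 3.10°.

J = (0.00, 0.00) ✓; JP at -62.20° ✓; |JP| = 21.10 ✓; ∠JPM = 143.3° ✓; |PM| = 35.40 ✓; ∠(PM, MU) = 86.90° ✗; |MU| = 12.60 ✓.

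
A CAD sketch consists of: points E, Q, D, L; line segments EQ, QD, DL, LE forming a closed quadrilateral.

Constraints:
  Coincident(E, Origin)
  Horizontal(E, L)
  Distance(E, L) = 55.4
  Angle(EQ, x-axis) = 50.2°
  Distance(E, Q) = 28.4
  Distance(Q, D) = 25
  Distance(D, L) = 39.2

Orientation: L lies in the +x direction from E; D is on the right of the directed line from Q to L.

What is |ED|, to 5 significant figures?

16.618

Checks: |EL| = 55.40 ✓; |EQ| = 28.40 ✓; |QD| = 25.00 ✓; |DL| = 39.20 ✓.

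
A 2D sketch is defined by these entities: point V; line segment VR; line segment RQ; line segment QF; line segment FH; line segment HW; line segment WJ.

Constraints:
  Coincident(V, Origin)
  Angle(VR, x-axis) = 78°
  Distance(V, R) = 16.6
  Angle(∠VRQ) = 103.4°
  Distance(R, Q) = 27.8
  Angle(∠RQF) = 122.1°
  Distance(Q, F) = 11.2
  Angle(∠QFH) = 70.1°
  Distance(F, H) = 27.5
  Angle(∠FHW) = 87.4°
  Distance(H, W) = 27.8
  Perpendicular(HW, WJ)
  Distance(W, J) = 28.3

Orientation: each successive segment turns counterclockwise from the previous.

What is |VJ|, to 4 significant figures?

47.36

V is at the origin; VR runs at 78.0° with length 16.6, so R = (3.451, 16.24). ∠VRQ = 103.4° gives RQ at 154.6° from the x-axis; with |RQ| = 27.8, Q = (-21.66, 28.16). ∠RQF = 122.1° gives QF at -147.5° from the x-axis; with |QF| = 11.2, F = (-31.11, 22.14). ∠QFH = 70.1° gives FH at -37.60° from the x-axis; with |FH| = 27.5, H = (-9.319, 5.365). ∠FHW = 87.4° gives HW at 55.00° from the x-axis; with |HW| = 27.8, W = (6.626, 28.14). The perpendicularity gives WJ at right angles to HW, so WJ runs at 145.0°; with |WJ| = 28.3, J = (-16.56, 44.37). Then |VJ| = |J − V| = 47.36.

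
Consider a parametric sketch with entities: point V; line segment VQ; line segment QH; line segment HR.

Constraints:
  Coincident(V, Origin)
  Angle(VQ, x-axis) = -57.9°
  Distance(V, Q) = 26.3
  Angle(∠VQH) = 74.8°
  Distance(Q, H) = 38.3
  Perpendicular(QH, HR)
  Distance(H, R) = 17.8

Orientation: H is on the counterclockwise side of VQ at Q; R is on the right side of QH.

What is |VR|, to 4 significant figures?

53.39

V is at the origin; VQ runs at -57.9° with length 26.3, so Q = 26.3·(cos -57.9°, sin -57.9°) = (13.98, -22.28). ∠VQH = 74.8°, so QH runs at -57.9° + (180° − 74.8°) = 47.30° from the x-axis; with |QH| = 38.3, H = Q + 38.3·(cos 47.30°, sin 47.30°) = (39.95, 5.868). QH is perpendicular to HR; with |HR| = 17.8 on the right of QH, R = H + 17.8·(0.7349, -0.6782) = (53.03, -6.203). Then |VR| = |R − V| = 53.39.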